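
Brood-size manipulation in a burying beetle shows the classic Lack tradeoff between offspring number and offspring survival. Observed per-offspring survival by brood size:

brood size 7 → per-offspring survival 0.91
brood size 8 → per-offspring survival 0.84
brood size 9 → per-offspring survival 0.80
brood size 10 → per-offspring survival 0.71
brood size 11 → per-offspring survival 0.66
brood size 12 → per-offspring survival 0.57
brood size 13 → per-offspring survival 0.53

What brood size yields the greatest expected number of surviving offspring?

11

Expected surviving offspring = c × s(c):
  c=7: 7 × 0.91 = 6.370
  c=8: 8 × 0.84 = 6.720
  c=9: 9 × 0.80 = 7.200
  c=10: 10 × 0.71 = 7.100
  c=11: 11 × 0.66 = 7.260
  c=12: 12 × 0.57 = 6.840
  c=13: 13 × 0.53 = 6.890
Maximum at c = 11 (7.260 surviving offspring).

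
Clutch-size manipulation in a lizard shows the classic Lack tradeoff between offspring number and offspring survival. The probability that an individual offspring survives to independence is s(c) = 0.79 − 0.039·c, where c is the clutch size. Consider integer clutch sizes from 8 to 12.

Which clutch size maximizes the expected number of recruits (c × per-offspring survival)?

10

Expected recruits = c × s(c):
  c=8: 8 × 0.478 = 3.824
  c=9: 9 × 0.439 = 3.951
  c=10: 10 × 0.400 = 4.000
  c=11: 11 × 0.361 = 3.971
  c=12: 12 × 0.322 = 3.864
Maximum at c = 10 (4.000 recruits).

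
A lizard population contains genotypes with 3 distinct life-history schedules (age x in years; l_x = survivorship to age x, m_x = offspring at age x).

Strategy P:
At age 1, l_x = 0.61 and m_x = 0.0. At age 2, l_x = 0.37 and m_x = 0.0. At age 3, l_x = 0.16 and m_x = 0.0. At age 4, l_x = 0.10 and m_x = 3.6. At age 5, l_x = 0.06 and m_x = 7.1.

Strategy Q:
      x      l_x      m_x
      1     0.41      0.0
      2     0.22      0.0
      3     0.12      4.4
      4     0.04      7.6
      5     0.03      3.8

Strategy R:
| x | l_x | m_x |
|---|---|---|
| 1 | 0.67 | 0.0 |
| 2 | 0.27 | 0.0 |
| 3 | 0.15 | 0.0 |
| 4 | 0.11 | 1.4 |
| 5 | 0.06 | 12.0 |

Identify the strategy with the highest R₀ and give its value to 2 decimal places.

Strategy P: R₀ = 0.61×0.0 + 0.37×0.0 + 0.16×0.0 + 0.10×3.6 + 0.06×7.1 = 0.7860
Strategy Q: R₀ = 0.41×0.0 + 0.22×0.0 + 0.12×4.4 + 0.04×7.6 + 0.03×3.8 = 0.9460
Strategy R: R₀ = 0.67×0.0 + 0.27×0.0 + 0.15×0.0 + 0.11×1.4 + 0.06×12.0 = 0.8740
Highest R₀: strategy Q with 0.9460.

0.95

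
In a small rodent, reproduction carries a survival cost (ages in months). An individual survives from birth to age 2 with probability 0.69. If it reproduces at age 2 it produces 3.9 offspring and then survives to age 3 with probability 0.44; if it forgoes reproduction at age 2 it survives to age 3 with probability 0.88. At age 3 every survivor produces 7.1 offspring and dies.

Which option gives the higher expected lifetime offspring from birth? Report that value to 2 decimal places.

breed at age 2: R₀ = 0.69 × (3.9 + 0.44 × 7.1) = 0.69 × 7.0240 = 4.8466
delay to age 3: R₀ = 0.69 × (0.88 × 7.1) = 0.69 × 6.2480 = 4.3111
Higher: breed at age 2 (4.8466).

4.85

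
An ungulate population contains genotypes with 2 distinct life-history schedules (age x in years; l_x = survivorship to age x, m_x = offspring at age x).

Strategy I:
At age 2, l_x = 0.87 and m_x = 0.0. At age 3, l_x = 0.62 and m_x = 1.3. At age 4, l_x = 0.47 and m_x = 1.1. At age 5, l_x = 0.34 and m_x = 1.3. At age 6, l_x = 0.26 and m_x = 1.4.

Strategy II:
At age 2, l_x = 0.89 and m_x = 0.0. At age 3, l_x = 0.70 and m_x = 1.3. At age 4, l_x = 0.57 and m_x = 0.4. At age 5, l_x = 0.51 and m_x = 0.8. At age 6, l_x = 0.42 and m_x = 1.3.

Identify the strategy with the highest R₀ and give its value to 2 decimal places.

Strategy I: R₀ = 0.87×0.0 + 0.62×1.3 + 0.47×1.1 + 0.34×1.3 + 0.26×1.4 = 2.1290
Strategy II: R₀ = 0.89×0.0 + 0.70×1.3 + 0.57×0.4 + 0.51×0.8 + 0.42×1.3 = 2.0920
Highest R₀: strategy I with 2.1290.

2.13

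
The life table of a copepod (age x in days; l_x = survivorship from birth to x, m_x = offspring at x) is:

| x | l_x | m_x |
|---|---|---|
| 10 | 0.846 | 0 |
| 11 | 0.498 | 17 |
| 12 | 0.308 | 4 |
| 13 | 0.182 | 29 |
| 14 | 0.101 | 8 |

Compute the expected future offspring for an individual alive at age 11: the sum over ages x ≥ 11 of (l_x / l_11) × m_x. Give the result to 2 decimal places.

31.69

l_11 = 0.498. Conditional survival from age 11 to x is l_x / l_11.
  x=11: (0.498/0.498) × 17 = 17.0000
  x=12: (0.308/0.498) × 4 = 2.4739
  x=13: (0.182/0.498) × 29 = 10.5984
  x=14: (0.101/0.498) × 8 = 1.6225
Sum = 17.0000 + 2.4739 + 10.5984 + 1.6225 = 31.6948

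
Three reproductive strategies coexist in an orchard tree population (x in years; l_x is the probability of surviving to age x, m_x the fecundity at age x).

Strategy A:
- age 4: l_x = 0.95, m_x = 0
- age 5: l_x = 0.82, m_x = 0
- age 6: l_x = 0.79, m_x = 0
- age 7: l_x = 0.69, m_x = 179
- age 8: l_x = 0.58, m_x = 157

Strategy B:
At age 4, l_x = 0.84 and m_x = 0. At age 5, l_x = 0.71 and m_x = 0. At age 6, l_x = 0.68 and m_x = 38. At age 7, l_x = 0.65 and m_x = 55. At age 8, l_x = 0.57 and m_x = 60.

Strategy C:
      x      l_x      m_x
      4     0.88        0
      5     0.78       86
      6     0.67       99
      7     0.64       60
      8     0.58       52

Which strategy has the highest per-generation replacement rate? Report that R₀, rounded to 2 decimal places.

214.57

Strategy A: R₀ = 0.95×0 + 0.82×0 + 0.79×0 + 0.69×179 + 0.58×157 = 214.5700
Strategy B: R₀ = 0.84×0 + 0.71×0 + 0.68×38 + 0.65×55 + 0.57×60 = 95.7900
Strategy C: R₀ = 0.88×0 + 0.78×86 + 0.67×99 + 0.64×60 + 0.58×52 = 201.9700
Highest R₀: strategy A with 214.5700.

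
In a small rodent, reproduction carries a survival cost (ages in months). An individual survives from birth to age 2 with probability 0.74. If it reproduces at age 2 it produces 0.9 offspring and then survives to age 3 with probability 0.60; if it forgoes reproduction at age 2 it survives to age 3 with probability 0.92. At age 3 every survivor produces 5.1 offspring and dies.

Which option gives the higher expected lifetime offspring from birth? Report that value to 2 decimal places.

breed at age 2: R₀ = 0.74 × (0.9 + 0.60 × 5.1) = 0.74 × 3.9600 = 2.9304
delay to age 3: R₀ = 0.74 × (0.92 × 5.1) = 0.74 × 4.6920 = 3.4721
Higher: delay to age 3 (3.4721).

3.47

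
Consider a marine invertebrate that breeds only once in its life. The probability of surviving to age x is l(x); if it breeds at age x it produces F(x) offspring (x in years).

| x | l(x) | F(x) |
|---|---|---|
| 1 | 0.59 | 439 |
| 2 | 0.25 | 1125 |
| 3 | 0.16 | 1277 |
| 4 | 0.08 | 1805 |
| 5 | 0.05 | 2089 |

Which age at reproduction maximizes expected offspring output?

2

Expected offspring if breeding at age x = l(x) × F(x):
  age 1: 0.59 × 439 = 259.010
  age 2: 0.25 × 1125 = 281.250
  age 3: 0.16 × 1277 = 204.320
  age 4: 0.08 × 1805 = 144.400
  age 5: 0.05 × 2089 = 104.450
Maximum at age 2 (281.250).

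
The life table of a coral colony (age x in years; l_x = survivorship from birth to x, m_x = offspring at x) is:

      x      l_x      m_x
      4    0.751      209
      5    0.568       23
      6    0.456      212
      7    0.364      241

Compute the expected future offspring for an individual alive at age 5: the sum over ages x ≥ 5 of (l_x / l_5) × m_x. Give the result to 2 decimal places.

347.64

l_5 = 0.568. Conditional survival from age 5 to x is l_x / l_5.
  x=5: (0.568/0.568) × 23 = 23.0000
  x=6: (0.456/0.568) × 212 = 170.1972
  x=7: (0.364/0.568) × 241 = 154.4437
Sum = 23.0000 + 170.1972 + 154.4437 = 347.6408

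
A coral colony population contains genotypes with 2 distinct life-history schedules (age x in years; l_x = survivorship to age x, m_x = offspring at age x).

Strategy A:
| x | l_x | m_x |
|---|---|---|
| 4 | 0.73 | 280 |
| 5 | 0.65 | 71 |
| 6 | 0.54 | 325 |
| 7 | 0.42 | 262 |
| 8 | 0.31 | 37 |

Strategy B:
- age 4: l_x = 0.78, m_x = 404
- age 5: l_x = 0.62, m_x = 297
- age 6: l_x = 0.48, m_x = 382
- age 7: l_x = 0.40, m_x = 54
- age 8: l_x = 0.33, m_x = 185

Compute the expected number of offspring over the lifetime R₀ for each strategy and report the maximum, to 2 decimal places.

765.27

Strategy A: R₀ = 0.73×280 + 0.65×71 + 0.54×325 + 0.42×262 + 0.31×37 = 547.5600
Strategy B: R₀ = 0.78×404 + 0.62×297 + 0.48×382 + 0.40×54 + 0.33×185 = 765.2700
Highest R₀: strategy B with 765.2700.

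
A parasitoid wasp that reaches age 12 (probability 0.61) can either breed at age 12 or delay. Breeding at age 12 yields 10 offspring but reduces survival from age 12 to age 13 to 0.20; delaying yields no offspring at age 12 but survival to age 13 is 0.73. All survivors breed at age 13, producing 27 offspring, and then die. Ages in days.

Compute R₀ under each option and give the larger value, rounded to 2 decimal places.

breed at age 12: R₀ = 0.61 × (10 + 0.20 × 27) = 0.61 × 15.4000 = 9.3940
delay to age 13: R₀ = 0.61 × (0.73 × 27) = 0.61 × 19.7100 = 12.0231
Higher: delay to age 13 (12.0231).

12.02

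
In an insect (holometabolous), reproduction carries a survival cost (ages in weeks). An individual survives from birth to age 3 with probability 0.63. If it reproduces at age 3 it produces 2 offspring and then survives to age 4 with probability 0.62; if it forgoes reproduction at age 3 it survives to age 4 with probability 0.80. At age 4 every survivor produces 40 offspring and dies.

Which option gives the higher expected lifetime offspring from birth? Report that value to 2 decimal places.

breed at age 3: R₀ = 0.63 × (2 + 0.62 × 40) = 0.63 × 26.8000 = 16.8840
delay to age 4: R₀ = 0.63 × (0.80 × 40) = 0.63 × 32.0000 = 20.1600
Higher: delay to age 4 (20.1600).

20.16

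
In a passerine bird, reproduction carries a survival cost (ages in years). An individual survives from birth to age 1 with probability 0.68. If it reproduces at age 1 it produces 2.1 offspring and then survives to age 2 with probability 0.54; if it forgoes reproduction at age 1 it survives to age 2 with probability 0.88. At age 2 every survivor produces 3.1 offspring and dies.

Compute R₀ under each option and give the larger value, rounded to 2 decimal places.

2.57

breed at age 1: R₀ = 0.68 × (2.1 + 0.54 × 3.1) = 0.68 × 3.7740 = 2.5663
delay to age 2: R₀ = 0.68 × (0.88 × 3.1) = 0.68 × 2.7280 = 1.8550
Higher: breed at age 1 (2.5663).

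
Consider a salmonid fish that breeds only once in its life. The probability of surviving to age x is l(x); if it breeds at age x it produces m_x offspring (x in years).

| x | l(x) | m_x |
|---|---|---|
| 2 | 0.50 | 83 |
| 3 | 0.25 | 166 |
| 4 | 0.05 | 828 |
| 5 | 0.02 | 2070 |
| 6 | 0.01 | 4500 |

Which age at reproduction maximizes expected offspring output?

6

Expected offspring if breeding at age x = l(x) × m_x:
  age 2: 0.50 × 83 = 41.500
  age 3: 0.25 × 166 = 41.500
  age 4: 0.05 × 828 = 41.400
  age 5: 0.02 × 2070 = 41.400
  age 6: 0.01 × 4500 = 45.000
Maximum at age 6 (45.000).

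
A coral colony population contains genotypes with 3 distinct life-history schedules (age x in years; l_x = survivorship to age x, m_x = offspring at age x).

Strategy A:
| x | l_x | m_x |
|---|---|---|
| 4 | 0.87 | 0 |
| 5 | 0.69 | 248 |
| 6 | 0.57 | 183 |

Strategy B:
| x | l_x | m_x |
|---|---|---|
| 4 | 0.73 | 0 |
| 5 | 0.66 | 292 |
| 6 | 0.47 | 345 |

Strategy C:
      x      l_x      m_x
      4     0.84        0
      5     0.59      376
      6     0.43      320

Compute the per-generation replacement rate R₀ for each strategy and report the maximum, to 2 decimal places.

Strategy A: R₀ = 0.87×0 + 0.69×248 + 0.57×183 = 275.4300
Strategy B: R₀ = 0.73×0 + 0.66×292 + 0.47×345 = 354.8700
Strategy C: R₀ = 0.84×0 + 0.59×376 + 0.43×320 = 359.4400
Highest R₀: strategy C with 359.4400.

359.44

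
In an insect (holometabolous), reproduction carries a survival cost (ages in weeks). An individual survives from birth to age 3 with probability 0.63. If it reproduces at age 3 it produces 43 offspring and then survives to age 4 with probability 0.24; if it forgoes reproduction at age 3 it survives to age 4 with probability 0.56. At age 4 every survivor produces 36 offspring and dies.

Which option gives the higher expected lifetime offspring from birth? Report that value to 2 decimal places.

32.53

breed at age 3: R₀ = 0.63 × (43 + 0.24 × 36) = 0.63 × 51.6400 = 32.5332
delay to age 4: R₀ = 0.63 × (0.56 × 36) = 0.63 × 20.1600 = 12.7008
Higher: breed at age 3 (32.5332).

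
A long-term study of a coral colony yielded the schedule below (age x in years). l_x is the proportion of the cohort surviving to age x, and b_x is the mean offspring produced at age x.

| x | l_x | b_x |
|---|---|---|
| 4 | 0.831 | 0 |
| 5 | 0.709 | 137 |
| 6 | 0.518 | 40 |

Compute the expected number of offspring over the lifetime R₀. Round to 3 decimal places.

R₀ = Σ l_x b_x:
  age 4: 0.831 × 0 = 0.0000
  age 5: 0.709 × 137 = 97.1330
  age 6: 0.518 × 40 = 20.7200
R₀ = 0.0000 + 97.1330 + 20.7200 = 117.8530

117.853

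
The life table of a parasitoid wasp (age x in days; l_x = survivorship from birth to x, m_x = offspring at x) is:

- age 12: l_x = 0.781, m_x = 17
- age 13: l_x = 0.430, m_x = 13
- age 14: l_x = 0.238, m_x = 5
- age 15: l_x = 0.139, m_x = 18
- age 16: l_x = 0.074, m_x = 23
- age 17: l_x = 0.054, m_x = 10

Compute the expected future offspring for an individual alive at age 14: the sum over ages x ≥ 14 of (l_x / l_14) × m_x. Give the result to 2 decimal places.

l_14 = 0.238. Conditional survival from age 14 to x is l_x / l_14.
  x=14: (0.238/0.238) × 5 = 5.0000
  x=15: (0.139/0.238) × 18 = 10.5126
  x=16: (0.074/0.238) × 23 = 7.1513
  x=17: (0.054/0.238) × 10 = 2.2689
Sum = 5.0000 + 10.5126 + 7.1513 + 2.2689 = 24.9328

24.93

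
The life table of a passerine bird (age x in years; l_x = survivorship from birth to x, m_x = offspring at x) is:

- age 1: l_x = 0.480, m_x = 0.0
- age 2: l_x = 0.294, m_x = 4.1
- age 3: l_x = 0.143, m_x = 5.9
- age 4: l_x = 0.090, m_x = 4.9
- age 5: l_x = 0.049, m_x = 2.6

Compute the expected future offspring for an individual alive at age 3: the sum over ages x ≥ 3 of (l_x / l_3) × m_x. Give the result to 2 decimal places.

l_3 = 0.143. Conditional survival from age 3 to x is l_x / l_3.
  x=3: (0.143/0.143) × 5.9 = 5.9000
  x=4: (0.090/0.143) × 4.9 = 3.0839
  x=5: (0.049/0.143) × 2.6 = 0.8909
Sum = 5.9000 + 3.0839 + 0.8909 = 9.8748

9.87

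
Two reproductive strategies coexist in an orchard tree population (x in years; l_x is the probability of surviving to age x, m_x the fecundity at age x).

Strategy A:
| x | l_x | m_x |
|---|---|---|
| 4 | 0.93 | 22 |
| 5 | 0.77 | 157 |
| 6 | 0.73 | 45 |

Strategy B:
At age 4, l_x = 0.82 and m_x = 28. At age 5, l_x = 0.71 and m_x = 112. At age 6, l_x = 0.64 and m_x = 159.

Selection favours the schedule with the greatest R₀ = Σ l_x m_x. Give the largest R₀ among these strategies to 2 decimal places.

204.24

Strategy A: R₀ = 0.93×22 + 0.77×157 + 0.73×45 = 174.2000
Strategy B: R₀ = 0.82×28 + 0.71×112 + 0.64×159 = 204.2400
Highest R₀: strategy B with 204.2400.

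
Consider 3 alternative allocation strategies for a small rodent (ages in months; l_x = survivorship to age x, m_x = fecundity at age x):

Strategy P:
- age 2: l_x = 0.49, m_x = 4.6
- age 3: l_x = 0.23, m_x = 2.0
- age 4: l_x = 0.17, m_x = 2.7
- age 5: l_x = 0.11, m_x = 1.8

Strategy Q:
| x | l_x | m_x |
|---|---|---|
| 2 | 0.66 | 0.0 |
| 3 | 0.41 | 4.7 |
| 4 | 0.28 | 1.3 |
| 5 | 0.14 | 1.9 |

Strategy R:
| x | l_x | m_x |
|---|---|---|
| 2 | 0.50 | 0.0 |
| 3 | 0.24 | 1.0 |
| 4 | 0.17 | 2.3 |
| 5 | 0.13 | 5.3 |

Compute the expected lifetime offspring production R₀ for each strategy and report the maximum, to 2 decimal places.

Strategy P: R₀ = 0.49×4.6 + 0.23×2.0 + 0.17×2.7 + 0.11×1.8 = 3.3710
Strategy Q: R₀ = 0.66×0.0 + 0.41×4.7 + 0.28×1.3 + 0.14×1.9 = 2.5570
Strategy R: R₀ = 0.50×0.0 + 0.24×1.0 + 0.17×2.3 + 0.13×5.3 = 1.3200
Highest R₀: strategy P with 3.3710.

3.37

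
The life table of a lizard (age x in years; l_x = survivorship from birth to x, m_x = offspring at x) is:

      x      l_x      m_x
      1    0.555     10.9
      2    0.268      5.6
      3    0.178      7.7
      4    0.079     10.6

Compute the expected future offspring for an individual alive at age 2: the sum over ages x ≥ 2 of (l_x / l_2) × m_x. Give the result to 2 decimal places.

l_2 = 0.268. Conditional survival from age 2 to x is l_x / l_2.
  x=2: (0.268/0.268) × 5.6 = 5.6000
  x=3: (0.178/0.268) × 7.7 = 5.1142
  x=4: (0.079/0.268) × 10.6 = 3.1246
Sum = 5.6000 + 5.1142 + 3.1246 = 13.8388

13.84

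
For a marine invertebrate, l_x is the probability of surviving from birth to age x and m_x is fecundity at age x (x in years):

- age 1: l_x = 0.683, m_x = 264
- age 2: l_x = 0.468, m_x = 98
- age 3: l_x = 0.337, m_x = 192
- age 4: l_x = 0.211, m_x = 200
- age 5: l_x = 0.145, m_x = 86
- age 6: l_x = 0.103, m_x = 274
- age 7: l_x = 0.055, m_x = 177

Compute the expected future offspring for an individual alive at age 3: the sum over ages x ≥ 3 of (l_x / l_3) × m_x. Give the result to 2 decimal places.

l_3 = 0.337. Conditional survival from age 3 to x is l_x / l_3.
  x=3: (0.337/0.337) × 192 = 192.0000
  x=4: (0.211/0.337) × 200 = 125.2226
  x=5: (0.145/0.337) × 86 = 37.0030
  x=6: (0.103/0.337) × 274 = 83.7448
  x=7: (0.055/0.337) × 177 = 28.8872
Sum = 192.0000 + 125.2226 + 37.0030 + 83.7448 + 28.8872 = 466.8576

466.86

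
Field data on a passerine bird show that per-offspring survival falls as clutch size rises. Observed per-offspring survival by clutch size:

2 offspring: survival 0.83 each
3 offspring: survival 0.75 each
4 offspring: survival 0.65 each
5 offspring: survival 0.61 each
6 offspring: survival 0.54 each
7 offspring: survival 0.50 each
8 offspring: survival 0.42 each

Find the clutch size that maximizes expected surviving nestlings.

Expected surviving nestlings = c × s(c):
  c=2: 2 × 0.83 = 1.660
  c=3: 3 × 0.75 = 2.250
  c=4: 4 × 0.65 = 2.600
  c=5: 5 × 0.61 = 3.050
  c=6: 6 × 0.54 = 3.240
  c=7: 7 × 0.50 = 3.500
  c=8: 8 × 0.42 = 3.360
Maximum at c = 7 (3.500 surviving nestlings).

7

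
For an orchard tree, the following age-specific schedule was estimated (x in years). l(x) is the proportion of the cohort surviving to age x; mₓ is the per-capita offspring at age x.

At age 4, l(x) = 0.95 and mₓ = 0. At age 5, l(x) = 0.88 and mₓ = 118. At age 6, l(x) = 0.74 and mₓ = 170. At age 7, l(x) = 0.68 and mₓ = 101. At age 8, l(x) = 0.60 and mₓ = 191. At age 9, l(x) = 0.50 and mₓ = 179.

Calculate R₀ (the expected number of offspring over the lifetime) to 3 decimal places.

502.420

R₀ = Σ l(x) mₓ:
  age 4: 0.95 × 0 = 0.0000
  age 5: 0.88 × 118 = 103.8400
  age 6: 0.74 × 170 = 125.8000
  age 7: 0.68 × 101 = 68.6800
  age 8: 0.60 × 191 = 114.6000
  age 9: 0.50 × 179 = 89.5000
R₀ = 0.0000 + 103.8400 + 125.8000 + 68.6800 + 114.6000 + 89.5000 = 502.4200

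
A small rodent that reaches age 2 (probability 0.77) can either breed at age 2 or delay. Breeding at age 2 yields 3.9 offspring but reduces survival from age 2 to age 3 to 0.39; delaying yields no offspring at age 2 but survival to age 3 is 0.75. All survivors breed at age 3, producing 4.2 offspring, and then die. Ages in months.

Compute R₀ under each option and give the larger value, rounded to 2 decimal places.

breed at age 2: R₀ = 0.77 × (3.9 + 0.39 × 4.2) = 0.77 × 5.5380 = 4.2643
delay to age 3: R₀ = 0.77 × (0.75 × 4.2) = 0.77 × 3.1500 = 2.4255
Higher: breed at age 2 (4.2643).

4.26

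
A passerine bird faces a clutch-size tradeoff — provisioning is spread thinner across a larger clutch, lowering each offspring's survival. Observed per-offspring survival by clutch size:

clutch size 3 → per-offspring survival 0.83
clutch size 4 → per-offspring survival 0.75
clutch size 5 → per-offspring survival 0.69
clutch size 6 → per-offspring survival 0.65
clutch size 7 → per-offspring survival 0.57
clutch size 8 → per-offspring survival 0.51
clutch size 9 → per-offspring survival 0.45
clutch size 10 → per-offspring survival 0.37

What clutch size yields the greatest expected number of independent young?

Expected independent young = c × s(c):
  c=3: 3 × 0.83 = 2.490
  c=4: 4 × 0.75 = 3.000
  c=5: 5 × 0.69 = 3.450
  c=6: 6 × 0.65 = 3.900
  c=7: 7 × 0.57 = 3.990
  c=8: 8 × 0.51 = 4.080
  c=9: 9 × 0.45 = 4.050
  c=10: 10 × 0.37 = 3.700
Maximum at c = 8 (4.080 independent young).

8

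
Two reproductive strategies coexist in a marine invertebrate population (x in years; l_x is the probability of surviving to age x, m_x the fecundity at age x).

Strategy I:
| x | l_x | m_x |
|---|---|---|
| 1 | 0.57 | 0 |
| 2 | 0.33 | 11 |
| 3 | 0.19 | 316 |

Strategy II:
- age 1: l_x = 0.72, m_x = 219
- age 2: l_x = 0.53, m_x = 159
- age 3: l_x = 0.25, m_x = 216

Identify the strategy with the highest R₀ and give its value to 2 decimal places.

Strategy I: R₀ = 0.57×0 + 0.33×11 + 0.19×316 = 63.6700
Strategy II: R₀ = 0.72×219 + 0.53×159 + 0.25×216 = 295.9500
Highest R₀: strategy II with 295.9500.

295.95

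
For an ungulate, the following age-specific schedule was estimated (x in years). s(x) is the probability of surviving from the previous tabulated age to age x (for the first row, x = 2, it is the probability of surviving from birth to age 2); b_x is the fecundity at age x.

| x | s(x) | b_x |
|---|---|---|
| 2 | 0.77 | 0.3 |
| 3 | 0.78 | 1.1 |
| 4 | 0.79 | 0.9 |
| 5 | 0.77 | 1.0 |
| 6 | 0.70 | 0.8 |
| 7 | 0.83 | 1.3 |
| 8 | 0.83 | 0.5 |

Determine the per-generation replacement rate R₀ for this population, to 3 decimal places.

Survivorship from birth: l_x = s_2·s_3·…·s_x.
  l_2 = 0.77000
  l_3 = 0.60060
  l_4 = 0.47447
  l_5 = 0.36534
  l_6 = 0.25574
  l_7 = 0.21227
  l_8 = 0.17618
R₀ = Σ l_x b_x:
  age 2: 0.77000 × 0.3 = 0.2310
  age 3: 0.60060 × 1.1 = 0.6607
  age 4: 0.47447 × 0.9 = 0.4270
  age 5: 0.36534 × 1.0 = 0.3653
  age 6: 0.25574 × 0.8 = 0.2046
  age 7: 0.21227 × 1.3 = 0.2760
  age 8: 0.17618 × 0.5 = 0.0881
R₀ = 0.2310 + 0.6607 + 0.4270 + 0.3653 + 0.2046 + 0.2760 + 0.0881 = 2.2527

2.253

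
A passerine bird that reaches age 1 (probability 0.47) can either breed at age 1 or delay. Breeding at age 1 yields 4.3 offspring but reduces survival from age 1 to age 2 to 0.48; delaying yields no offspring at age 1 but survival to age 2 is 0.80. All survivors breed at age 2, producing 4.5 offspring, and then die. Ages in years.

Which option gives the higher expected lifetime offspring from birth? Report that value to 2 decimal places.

breed at age 1: R₀ = 0.47 × (4.3 + 0.48 × 4.5) = 0.47 × 6.4600 = 3.0362
delay to age 2: R₀ = 0.47 × (0.80 × 4.5) = 0.47 × 3.6000 = 1.6920
Higher: breed at age 1 (3.0362).

3.04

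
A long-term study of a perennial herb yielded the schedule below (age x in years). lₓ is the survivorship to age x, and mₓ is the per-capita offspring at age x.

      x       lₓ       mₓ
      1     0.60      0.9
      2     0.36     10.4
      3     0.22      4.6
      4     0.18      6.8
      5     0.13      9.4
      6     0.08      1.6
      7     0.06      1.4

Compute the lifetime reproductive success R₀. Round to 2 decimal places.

R₀ = Σ lₓ mₓ:
  age 1: 0.60 × 0.9 = 0.5400
  age 2: 0.36 × 10.4 = 3.7440
  age 3: 0.22 × 4.6 = 1.0120
  age 4: 0.18 × 6.8 = 1.2240
  age 5: 0.13 × 9.4 = 1.2220
  age 6: 0.08 × 1.6 = 0.1280
  age 7: 0.06 × 1.4 = 0.0840
R₀ = 0.5400 + 3.7440 + 1.0120 + 1.2240 + 1.2220 + 0.1280 + 0.0840 = 7.9540

7.95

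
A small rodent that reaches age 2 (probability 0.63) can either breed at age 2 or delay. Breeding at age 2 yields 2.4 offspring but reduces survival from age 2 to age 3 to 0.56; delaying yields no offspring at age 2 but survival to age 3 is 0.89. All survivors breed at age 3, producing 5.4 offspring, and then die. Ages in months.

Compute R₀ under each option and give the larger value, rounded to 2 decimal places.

breed at age 2: R₀ = 0.63 × (2.4 + 0.56 × 5.4) = 0.63 × 5.4240 = 3.4171
delay to age 3: R₀ = 0.63 × (0.89 × 5.4) = 0.63 × 4.8060 = 3.0278
Higher: breed at age 2 (3.4171).

3.42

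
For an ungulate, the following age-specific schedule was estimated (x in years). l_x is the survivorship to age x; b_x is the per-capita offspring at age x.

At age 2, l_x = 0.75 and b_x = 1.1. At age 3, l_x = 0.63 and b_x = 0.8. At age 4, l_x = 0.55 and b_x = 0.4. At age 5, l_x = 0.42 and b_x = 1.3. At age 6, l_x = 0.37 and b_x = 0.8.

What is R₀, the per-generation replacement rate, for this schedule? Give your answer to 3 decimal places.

R₀ = Σ l_x b_x:
  age 2: 0.75 × 1.1 = 0.8250
  age 3: 0.63 × 0.8 = 0.5040
  age 4: 0.55 × 0.4 = 0.2200
  age 5: 0.42 × 1.3 = 0.5460
  age 6: 0.37 × 0.8 = 0.2960
R₀ = 0.8250 + 0.5040 + 0.2200 + 0.5460 + 0.2960 = 2.3910

2.391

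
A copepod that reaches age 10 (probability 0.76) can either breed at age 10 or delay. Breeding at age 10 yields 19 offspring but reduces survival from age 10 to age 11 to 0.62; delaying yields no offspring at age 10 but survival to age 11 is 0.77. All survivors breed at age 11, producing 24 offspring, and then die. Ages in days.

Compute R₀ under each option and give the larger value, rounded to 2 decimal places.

25.75

breed at age 10: R₀ = 0.76 × (19 + 0.62 × 24) = 0.76 × 33.8800 = 25.7488
delay to age 11: R₀ = 0.76 × (0.77 × 24) = 0.76 × 18.4800 = 14.0448
Higher: breed at age 10 (25.7488).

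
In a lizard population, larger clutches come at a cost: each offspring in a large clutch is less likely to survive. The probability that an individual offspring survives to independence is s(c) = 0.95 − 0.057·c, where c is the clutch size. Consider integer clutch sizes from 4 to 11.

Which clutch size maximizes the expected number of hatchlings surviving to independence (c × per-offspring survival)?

8

Expected hatchlings surviving to independence = c × s(c):
  c=4: 4 × 0.722 = 2.888
  c=5: 5 × 0.665 = 3.325
  c=6: 6 × 0.608 = 3.648
  c=7: 7 × 0.551 = 3.857
  c=8: 8 × 0.494 = 3.952
  c=9: 9 × 0.437 = 3.933
  c=10: 10 × 0.380 = 3.800
  c=11: 11 × 0.323 = 3.553
Maximum at c = 8 (3.952 hatchlings surviving to independence).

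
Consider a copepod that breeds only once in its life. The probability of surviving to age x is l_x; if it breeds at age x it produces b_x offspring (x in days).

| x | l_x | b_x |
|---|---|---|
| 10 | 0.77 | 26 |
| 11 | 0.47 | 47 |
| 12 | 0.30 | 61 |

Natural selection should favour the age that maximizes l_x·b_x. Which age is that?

Expected offspring if breeding at age x = l_x × b_x:
  age 10: 0.77 × 26 = 20.020
  age 11: 0.47 × 47 = 22.090
  age 12: 0.30 × 61 = 18.300
Maximum at age 11 (22.090).

11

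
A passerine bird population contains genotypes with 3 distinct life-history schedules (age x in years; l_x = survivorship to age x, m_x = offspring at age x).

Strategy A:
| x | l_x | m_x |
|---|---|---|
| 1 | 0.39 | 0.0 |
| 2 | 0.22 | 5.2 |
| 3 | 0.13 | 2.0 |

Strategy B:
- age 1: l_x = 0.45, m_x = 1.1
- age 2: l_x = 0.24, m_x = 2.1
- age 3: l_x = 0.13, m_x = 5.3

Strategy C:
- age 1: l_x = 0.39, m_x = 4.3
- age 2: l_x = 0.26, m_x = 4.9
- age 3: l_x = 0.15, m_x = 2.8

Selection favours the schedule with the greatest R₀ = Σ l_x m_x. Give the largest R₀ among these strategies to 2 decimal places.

3.37

Strategy A: R₀ = 0.39×0.0 + 0.22×5.2 + 0.13×2.0 = 1.4040
Strategy B: R₀ = 0.45×1.1 + 0.24×2.1 + 0.13×5.3 = 1.6880
Strategy C: R₀ = 0.39×4.3 + 0.26×4.9 + 0.15×2.8 = 3.3710
Highest R₀: strategy C with 3.3710.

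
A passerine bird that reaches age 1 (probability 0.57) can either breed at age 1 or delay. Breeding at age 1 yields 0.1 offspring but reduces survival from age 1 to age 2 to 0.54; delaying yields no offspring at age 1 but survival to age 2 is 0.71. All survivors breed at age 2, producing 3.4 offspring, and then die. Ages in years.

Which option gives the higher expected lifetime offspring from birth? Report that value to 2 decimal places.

breed at age 1: R₀ = 0.57 × (0.1 + 0.54 × 3.4) = 0.57 × 1.9360 = 1.1035
delay to age 2: R₀ = 0.57 × (0.71 × 3.4) = 0.57 × 2.4140 = 1.3760
Higher: delay to age 2 (1.3760).

1.38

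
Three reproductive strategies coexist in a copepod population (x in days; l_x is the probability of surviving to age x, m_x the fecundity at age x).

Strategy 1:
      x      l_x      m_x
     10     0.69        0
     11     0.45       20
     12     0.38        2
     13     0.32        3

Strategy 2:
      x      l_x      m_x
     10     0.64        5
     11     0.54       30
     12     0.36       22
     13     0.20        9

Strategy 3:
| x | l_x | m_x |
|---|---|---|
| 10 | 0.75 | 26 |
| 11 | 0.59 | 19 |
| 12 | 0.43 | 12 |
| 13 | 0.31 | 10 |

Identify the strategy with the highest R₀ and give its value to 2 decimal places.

Strategy 1: R₀ = 0.69×0 + 0.45×20 + 0.38×2 + 0.32×3 = 10.7200
Strategy 2: R₀ = 0.64×5 + 0.54×30 + 0.36×22 + 0.20×9 = 29.1200
Strategy 3: R₀ = 0.75×26 + 0.59×19 + 0.43×12 + 0.31×10 = 38.9700
Highest R₀: strategy 3 with 38.9700.

38.97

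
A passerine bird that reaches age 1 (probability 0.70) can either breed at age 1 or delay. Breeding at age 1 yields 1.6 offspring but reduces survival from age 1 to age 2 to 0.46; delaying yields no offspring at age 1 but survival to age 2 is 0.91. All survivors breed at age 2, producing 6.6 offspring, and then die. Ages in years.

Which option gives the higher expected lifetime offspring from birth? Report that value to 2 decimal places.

4.20

breed at age 1: R₀ = 0.70 × (1.6 + 0.46 × 6.6) = 0.70 × 4.6360 = 3.2452
delay to age 2: R₀ = 0.70 × (0.91 × 6.6) = 0.70 × 6.0060 = 4.2042
Higher: delay to age 2 (4.2042).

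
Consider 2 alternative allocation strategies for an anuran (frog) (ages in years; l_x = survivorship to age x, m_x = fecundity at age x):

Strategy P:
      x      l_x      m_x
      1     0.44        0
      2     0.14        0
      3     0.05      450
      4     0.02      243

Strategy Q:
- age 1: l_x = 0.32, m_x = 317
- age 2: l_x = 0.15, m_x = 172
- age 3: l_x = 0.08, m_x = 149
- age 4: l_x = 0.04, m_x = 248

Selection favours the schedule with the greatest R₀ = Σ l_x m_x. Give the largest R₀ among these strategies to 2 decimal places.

Strategy P: R₀ = 0.44×0 + 0.14×0 + 0.05×450 + 0.02×243 = 27.3600
Strategy Q: R₀ = 0.32×317 + 0.15×172 + 0.08×149 + 0.04×248 = 149.0800
Highest R₀: strategy Q with 149.0800.

149.08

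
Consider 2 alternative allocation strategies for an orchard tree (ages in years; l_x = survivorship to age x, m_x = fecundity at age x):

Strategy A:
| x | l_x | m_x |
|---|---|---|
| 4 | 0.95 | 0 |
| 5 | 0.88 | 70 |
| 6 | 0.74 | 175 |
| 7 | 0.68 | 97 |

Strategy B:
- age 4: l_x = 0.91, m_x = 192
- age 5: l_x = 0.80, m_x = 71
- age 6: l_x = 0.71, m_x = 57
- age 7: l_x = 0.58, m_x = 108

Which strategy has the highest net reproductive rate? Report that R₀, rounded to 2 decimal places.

Strategy A: R₀ = 0.95×0 + 0.88×70 + 0.74×175 + 0.68×97 = 257.0600
Strategy B: R₀ = 0.91×192 + 0.80×71 + 0.71×57 + 0.58×108 = 334.6300
Highest R₀: strategy B with 334.6300.

334.63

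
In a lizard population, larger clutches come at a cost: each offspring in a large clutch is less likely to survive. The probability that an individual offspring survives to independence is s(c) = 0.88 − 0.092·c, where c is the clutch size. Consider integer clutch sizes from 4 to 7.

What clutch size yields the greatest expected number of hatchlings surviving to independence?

5

Expected hatchlings surviving to independence = c × s(c):
  c=4: 4 × 0.512 = 2.048
  c=5: 5 × 0.420 = 2.100
  c=6: 6 × 0.328 = 1.968
  c=7: 7 × 0.236 = 1.652
Maximum at c = 5 (2.100 hatchlings surviving to independence).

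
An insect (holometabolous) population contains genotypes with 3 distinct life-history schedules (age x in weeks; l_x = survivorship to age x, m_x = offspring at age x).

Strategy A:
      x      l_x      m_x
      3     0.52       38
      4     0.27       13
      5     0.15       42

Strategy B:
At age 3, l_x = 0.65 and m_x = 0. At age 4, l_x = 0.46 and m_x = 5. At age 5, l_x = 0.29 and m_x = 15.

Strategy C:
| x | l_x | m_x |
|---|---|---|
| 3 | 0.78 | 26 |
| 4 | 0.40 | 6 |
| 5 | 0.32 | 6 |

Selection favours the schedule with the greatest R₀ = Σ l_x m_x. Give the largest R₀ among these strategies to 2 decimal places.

29.57

Strategy A: R₀ = 0.52×38 + 0.27×13 + 0.15×42 = 29.5700
Strategy B: R₀ = 0.65×0 + 0.46×5 + 0.29×15 = 6.6500
Strategy C: R₀ = 0.78×26 + 0.40×6 + 0.32×6 = 24.6000
Highest R₀: strategy A with 29.5700.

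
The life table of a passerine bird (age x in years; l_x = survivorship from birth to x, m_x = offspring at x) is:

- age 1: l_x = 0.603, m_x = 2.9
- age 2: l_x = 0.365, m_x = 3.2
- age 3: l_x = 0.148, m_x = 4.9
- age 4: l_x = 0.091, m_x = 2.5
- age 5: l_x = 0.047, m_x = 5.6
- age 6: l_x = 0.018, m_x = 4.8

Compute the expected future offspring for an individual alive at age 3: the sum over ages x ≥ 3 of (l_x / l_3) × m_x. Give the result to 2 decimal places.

l_3 = 0.148. Conditional survival from age 3 to x is l_x / l_3.
  x=3: (0.148/0.148) × 4.9 = 4.9000
  x=4: (0.091/0.148) × 2.5 = 1.5372
  x=5: (0.047/0.148) × 5.6 = 1.7784
  x=6: (0.018/0.148) × 4.8 = 0.5838
Sum = 4.9000 + 1.5372 + 1.7784 + 0.5838 = 8.7993

8.80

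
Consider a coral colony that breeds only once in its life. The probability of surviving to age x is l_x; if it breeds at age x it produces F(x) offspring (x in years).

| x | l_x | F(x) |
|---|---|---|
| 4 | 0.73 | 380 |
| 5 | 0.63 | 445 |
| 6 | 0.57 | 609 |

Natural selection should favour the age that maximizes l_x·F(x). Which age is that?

6

Expected offspring if breeding at age x = l_x × F(x):
  age 4: 0.73 × 380 = 277.400
  age 5: 0.63 × 445 = 280.350
  age 6: 0.57 × 609 = 347.130
Maximum at age 6 (347.130).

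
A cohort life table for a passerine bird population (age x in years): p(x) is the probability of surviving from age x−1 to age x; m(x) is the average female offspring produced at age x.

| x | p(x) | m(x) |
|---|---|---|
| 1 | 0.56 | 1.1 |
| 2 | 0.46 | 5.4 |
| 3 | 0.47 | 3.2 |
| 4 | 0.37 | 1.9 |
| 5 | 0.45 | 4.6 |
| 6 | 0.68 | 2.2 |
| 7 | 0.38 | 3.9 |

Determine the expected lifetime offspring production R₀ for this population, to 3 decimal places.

Survivorship from birth: l_x = p_1·p_2·…·p_x.
  l_1 = 0.56000
  l_2 = 0.25760
  l_3 = 0.12107
  l_4 = 0.04480
  l_5 = 0.02016
  l_6 = 0.01371
  l_7 = 0.00521
R₀ = Σ l_x m(x):
  age 1: 0.56000 × 1.1 = 0.6160
  age 2: 0.25760 × 5.4 = 1.3910
  age 3: 0.12107 × 3.2 = 0.3874
  age 4: 0.04480 × 1.9 = 0.0851
  age 5: 0.02016 × 4.6 = 0.0927
  age 6: 0.01371 × 2.2 = 0.0302
  age 7: 0.00521 × 3.9 = 0.0203
R₀ = 0.6160 + 1.3910 + 0.3874 + 0.0851 + 0.0927 + 0.0302 + 0.0203 = 2.6228

2.623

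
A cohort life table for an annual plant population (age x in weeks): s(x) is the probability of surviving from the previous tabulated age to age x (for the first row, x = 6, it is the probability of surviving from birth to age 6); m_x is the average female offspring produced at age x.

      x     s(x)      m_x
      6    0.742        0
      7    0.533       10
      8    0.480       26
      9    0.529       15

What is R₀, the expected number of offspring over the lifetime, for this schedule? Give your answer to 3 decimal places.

10.397

Survivorship from birth: l_x = s_6·s_7·…·s_x.
  l_6 = 0.74200
  l_7 = 0.39549
  l_8 = 0.18983
  l_9 = 0.10042
R₀ = Σ l_x m_x:
  age 6: 0.74200 × 0 = 0.0000
  age 7: 0.39549 × 10 = 3.9549
  age 8: 0.18983 × 26 = 4.9356
  age 9: 0.10042 × 15 = 1.5063
R₀ = 0.0000 + 3.9549 + 4.9356 + 1.5063 = 10.3968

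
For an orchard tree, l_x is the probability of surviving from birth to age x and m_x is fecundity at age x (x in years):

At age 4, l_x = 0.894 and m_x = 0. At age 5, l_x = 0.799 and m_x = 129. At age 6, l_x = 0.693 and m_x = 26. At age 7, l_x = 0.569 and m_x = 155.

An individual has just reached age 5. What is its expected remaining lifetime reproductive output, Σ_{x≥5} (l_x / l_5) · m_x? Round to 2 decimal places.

261.93

l_5 = 0.799. Conditional survival from age 5 to x is l_x / l_5.
  x=5: (0.799/0.799) × 129 = 129.0000
  x=6: (0.693/0.799) × 26 = 22.5507
  x=7: (0.569/0.799) × 155 = 110.3817
Sum = 129.0000 + 22.5507 + 110.3817 = 261.9324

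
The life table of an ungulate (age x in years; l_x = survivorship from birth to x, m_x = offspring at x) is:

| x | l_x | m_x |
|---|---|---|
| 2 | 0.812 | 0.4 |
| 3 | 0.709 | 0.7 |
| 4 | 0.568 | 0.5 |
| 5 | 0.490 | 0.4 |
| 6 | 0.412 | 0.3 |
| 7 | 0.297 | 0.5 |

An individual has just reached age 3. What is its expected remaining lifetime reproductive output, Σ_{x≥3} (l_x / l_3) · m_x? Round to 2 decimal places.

1.76

l_3 = 0.709. Conditional survival from age 3 to x is l_x / l_3.
  x=3: (0.709/0.709) × 0.7 = 0.7000
  x=4: (0.568/0.709) × 0.5 = 0.4006
  x=5: (0.490/0.709) × 0.4 = 0.2764
  x=6: (0.412/0.709) × 0.3 = 0.1743
  x=7: (0.297/0.709) × 0.5 = 0.2094
Sum = 0.7000 + 0.4006 + 0.2764 + 0.1743 + 0.2094 = 1.7608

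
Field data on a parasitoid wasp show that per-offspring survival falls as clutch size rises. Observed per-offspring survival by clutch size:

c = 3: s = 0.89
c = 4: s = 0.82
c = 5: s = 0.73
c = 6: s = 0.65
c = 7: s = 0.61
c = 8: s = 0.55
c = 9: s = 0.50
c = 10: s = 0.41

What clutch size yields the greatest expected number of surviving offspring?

Expected surviving offspring = c × s(c):
  c=3: 3 × 0.89 = 2.670
  c=4: 4 × 0.82 = 3.280
  c=5: 5 × 0.73 = 3.650
  c=6: 6 × 0.65 = 3.900
  c=7: 7 × 0.61 = 4.270
  c=8: 8 × 0.55 = 4.400
  c=9: 9 × 0.50 = 4.500
  c=10: 10 × 0.41 = 4.100
Maximum at c = 9 (4.500 surviving offspring).

9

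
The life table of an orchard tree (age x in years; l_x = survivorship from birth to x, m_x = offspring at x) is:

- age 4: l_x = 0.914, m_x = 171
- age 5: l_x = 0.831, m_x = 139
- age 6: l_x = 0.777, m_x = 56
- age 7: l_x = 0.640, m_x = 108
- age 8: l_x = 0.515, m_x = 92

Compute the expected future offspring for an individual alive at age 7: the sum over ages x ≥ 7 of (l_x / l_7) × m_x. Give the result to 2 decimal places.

182.03

l_7 = 0.640. Conditional survival from age 7 to x is l_x / l_7.
  x=7: (0.640/0.640) × 108 = 108.0000
  x=8: (0.515/0.640) × 92 = 74.0312
Sum = 108.0000 + 74.0312 = 182.0312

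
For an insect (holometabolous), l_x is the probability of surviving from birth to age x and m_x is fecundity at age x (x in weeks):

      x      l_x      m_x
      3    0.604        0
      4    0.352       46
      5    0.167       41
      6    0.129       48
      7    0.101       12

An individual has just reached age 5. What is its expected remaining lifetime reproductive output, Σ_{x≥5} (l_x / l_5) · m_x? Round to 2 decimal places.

85.34

l_5 = 0.167. Conditional survival from age 5 to x is l_x / l_5.
  x=5: (0.167/0.167) × 41 = 41.0000
  x=6: (0.129/0.167) × 48 = 37.0778
  x=7: (0.101/0.167) × 12 = 7.2575
Sum = 41.0000 + 37.0778 + 7.2575 = 85.3353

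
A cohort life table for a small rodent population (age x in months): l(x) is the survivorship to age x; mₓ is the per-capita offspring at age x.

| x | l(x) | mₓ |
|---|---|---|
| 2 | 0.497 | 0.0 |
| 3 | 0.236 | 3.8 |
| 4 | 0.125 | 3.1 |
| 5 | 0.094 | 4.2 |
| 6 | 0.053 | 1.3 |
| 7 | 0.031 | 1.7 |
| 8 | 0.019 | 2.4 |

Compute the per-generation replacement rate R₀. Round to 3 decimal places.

R₀ = Σ l(x) mₓ:
  age 2: 0.497 × 0.0 = 0.0000
  age 3: 0.236 × 3.8 = 0.8968
  age 4: 0.125 × 3.1 = 0.3875
  age 5: 0.094 × 4.2 = 0.3948
  age 6: 0.053 × 1.3 = 0.0689
  age 7: 0.031 × 1.7 = 0.0527
  age 8: 0.019 × 2.4 = 0.0456
R₀ = 0.0000 + 0.8968 + 0.3875 + 0.3948 + 0.0689 + 0.0527 + 0.0456 = 1.8463

1.846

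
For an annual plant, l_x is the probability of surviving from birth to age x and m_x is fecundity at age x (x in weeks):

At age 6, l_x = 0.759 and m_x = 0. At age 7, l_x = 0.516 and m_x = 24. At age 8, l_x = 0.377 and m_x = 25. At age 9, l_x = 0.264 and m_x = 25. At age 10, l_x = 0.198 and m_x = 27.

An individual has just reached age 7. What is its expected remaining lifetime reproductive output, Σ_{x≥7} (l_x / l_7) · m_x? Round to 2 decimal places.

l_7 = 0.516. Conditional survival from age 7 to x is l_x / l_7.
  x=7: (0.516/0.516) × 24 = 24.0000
  x=8: (0.377/0.516) × 25 = 18.2655
  x=9: (0.264/0.516) × 25 = 12.7907
  x=10: (0.198/0.516) × 27 = 10.3605
Sum = 24.0000 + 18.2655 + 12.7907 + 10.3605 = 65.4167

65.42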